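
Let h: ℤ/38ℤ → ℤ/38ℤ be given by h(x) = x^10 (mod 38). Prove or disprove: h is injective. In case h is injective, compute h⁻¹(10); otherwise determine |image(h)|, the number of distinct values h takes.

20

h(18): Repeated squaring mod 38: 18^1 ≡ 18, 18^2 ≡ 18² = 324 ≡ 20, 18^4 ≡ 20² = 400 ≡ 20, 18^8 ≡ 20² = 400 ≡ 20. Since 10 = 8 + 2, 18^10 ≡ 20·20: 20·20 = 400 ≡ 20. So 18^10 ≡ 20 (mod 38).
h(20): Repeated squaring mod 38: 20^1 ≡ 20, 20^2 ≡ 20² = 400 ≡ 20, 20^4 ≡ 20² = 400 ≡ 20, 20^8 ≡ 20² = 400 ≡ 20. Since 10 = 8 + 2, 20^10 ≡ 20·20: 20·20 = 400 ≡ 20. So 20^10 ≡ 20 (mod 38).
So h(18) = h(20) = 20 while 18 ≠ 20, hence h is not injective.
Since h is not injective, we determine |image(h)|. Computing x^10 mod 38 for each x (by repeated squaring, reducing mod 38 at every step), the values h(0), h(1), …, h(37) are: 0, 1, 36, 35, 4, 5, 6, 7, 30, 9, 28, 11, 26, 25, 24, 23, 16, 17, 20, 19, 20, 17, 16, 23, 24, 25, 26, 11, 28, 9, 30, 7, 6, 5, 4, 35, 36, 1.
The distinct values are {0, 1, 4, 5, 6, 7, 9, 11, 16, 17, 19, 20, 23, 24, 25, 26, 28, 30, 35, 36}; there are 20 of them.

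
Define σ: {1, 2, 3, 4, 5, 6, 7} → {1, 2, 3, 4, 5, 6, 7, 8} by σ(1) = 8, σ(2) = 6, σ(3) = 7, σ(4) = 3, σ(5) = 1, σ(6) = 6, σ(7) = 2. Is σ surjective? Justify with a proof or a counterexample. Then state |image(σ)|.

6

No element maps to 4, so σ is not surjective.
The image of σ is {1, 2, 3, 6, 7, 8}, which has 6 elements.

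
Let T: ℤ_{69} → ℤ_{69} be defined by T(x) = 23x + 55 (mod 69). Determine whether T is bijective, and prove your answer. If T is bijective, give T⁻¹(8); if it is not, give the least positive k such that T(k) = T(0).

We have gcd(23, 69) = 23 > 1. Taking s = 0 and t = 3: T(0) = 55 and T(3) = 23·3 + 55 = 124 ≡ 55 (mod 69).
So T(0) = T(3) while 0 ≠ 3, therefore T is not injective, hence not bijective.
Since T is not bijective, we find the least positive k with T(k) = T(0): this means 23k ≡ 0 (mod 69), i.e. 69 ∣ 23k. Since gcd(23, 69) = 23, dividing through by 23 this holds exactly when 3 ∣ k.
The smallest positive such k is 3.

3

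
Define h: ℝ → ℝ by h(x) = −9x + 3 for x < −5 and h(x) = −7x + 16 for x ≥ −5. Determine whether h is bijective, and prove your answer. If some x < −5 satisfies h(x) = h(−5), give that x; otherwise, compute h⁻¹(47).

Both pieces are strictly decreasing (slopes −9 and −7), so each is injective on its own interval.
The left piece maps (−∞, −5) onto (48, ∞); the right piece maps [−5, ∞) onto (−∞, 51].
These images overlap. In particular h(−5) = 51 (right piece), and solving −9x + 3 = 51 on the left piece gives x = −16/3 < −5.
So h(−16/3) = h(−5) with −16/3 ≠ −5, and h is not injective, hence not bijective. This x = −16/3 is the requested value below −5.

-16/3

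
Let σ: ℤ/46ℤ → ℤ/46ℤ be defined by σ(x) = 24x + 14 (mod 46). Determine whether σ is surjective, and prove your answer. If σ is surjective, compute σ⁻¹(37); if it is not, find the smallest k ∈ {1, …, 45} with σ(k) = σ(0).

Recall that σ is surjective if every y in the codomain equals σ(x) for some x in the domain.
Since gcd(24, 46) = 2, we have 24x ≡ 0 (mod 2) for all x, so σ(x) ≡ 0 (mod 2).
But 1 ≢ 0 (mod 2), so 1 ∈ ℤ/46ℤ has no preimage. Hence σ is not surjective.
Since σ is not surjective, we find the least positive k with σ(k) = σ(0): this means 24k ≡ 0 (mod 46), i.e. 46 ∣ 24k. Since gcd(24, 46) = 2, dividing through by 2 this holds exactly when 23 ∣ 12k, and as gcd(12, 23) = 1, exactly when 23 ∣ k.
The smallest positive such k is 23.

23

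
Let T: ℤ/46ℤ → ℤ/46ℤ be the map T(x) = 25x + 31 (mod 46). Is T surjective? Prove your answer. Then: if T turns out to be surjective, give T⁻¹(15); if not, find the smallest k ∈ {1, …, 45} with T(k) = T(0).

38

Since gcd(25, 46) = 1, 25 is invertible modulo 46. Euclid's algorithm: 46 = 1·25 + 21, 25 = 1·21 + 4, 21 = 5·4 + 1; back-substituting gives 1 = 35·25 − 19·46, so 25⁻¹ ≡ 35 (mod 46).
Then y ↦ 35(y − 31) is a two-sided inverse to T, so every y ∈ ℤ/46ℤ has a preimage.
Thus T is surjective.
Since T is surjective, we compute T⁻¹(15): solve 25x + 31 ≡ 15 (mod 46), i.e. 25x ≡ 30 (mod 46).
Multiplying by 25⁻¹ = 35 gives x ≡ 35·30 = 1050 = 22·46 + 38 ≡ 38 (mod 46).
Check: T(38) = 25·38 + 31 = 981 = 21·46 + 15 ≡ 15 (mod 46).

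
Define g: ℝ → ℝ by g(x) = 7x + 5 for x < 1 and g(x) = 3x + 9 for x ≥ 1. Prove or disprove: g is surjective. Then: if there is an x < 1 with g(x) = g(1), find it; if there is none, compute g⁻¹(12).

Both pieces are strictly increasing (slopes 7 and 3), so each is injective on its own interval.
The left piece maps (−∞, 1) onto (−∞, 12); the right piece maps [1, ∞) onto [12, ∞).
These images together cover ℝ, so g is surjective.
Because the two images are disjoint, no x < 1 has g(x) = g(1), so we compute g⁻¹(12): 12 lies in [12, ∞), so solve 3x + 9 = 12: x = (12 − 9)/3 = 1.

1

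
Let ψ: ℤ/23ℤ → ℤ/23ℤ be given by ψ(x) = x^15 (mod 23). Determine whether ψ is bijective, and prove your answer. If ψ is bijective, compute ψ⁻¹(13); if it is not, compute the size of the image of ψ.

12

Since 23 is prime, the nonzero elements of ℤ/23ℤ form a cyclic group of order 22.
As gcd(15, 22) = 1, raising to the 15th power is a bijection on this group: if u^15 ≡ v^15 then (uv^{−1})^15 = 1, and the only element of order dividing gcd(15, 22) = 1 is 1, so u = v.
With ψ(0) = 0 this makes ψ injective on all of ℤ/23ℤ, hence bijective (finite equal-size domain and codomain). In particular ψ is bijective.
Since ψ is bijective, we find the preimage of 13. The inverse of x ↦ x^15 on (ℤ/23ℤ)^× is x ↦ x^3, because 15·3 = 45 = 2·22 + 1 ≡ 1 (mod 22) and x^{22} = 1 for x ≠ 0 (Fermat). So ψ⁻¹(13) = 13^3 mod 23.
Repeated squaring mod 23: 13^1 ≡ 13, 13^2 ≡ 13² = 169 ≡ 8. Since 3 = 2 + 1, 13^3 ≡ 8·13: 8·13 = 104 ≡ 12. So 13^3 ≡ 12 (mod 23).
Hence ψ⁻¹(13) = 12.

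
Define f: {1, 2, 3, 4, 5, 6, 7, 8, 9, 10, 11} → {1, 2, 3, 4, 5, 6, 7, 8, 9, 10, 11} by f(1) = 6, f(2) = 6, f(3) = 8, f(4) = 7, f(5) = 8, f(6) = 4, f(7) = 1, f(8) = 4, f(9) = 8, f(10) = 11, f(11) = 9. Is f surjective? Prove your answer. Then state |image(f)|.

7

No element maps to 2, so f is not surjective.
The image of f is {1, 4, 6, 7, 8, 9, 11}, which has 7 elements.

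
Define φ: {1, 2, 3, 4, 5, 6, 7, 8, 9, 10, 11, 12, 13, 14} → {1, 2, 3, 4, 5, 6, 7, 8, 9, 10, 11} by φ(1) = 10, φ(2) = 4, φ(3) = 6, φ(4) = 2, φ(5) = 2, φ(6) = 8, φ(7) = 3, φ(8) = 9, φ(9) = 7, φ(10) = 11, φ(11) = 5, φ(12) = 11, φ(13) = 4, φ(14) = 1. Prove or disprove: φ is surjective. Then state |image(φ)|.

11

Every element of the codomain has a preimage: 1 = φ(14), 2 = φ(4), 3 = φ(7), 4 = φ(2), 5 = φ(11), 6 = φ(3), 7 = φ(9), 8 = φ(6), 9 = φ(8), 10 = φ(1), 11 = φ(10).
Thus φ is surjective.
The image of φ is {1, 2, 3, 4, 5, 6, 7, 8, 9, 10, 11}, which has 11 elements.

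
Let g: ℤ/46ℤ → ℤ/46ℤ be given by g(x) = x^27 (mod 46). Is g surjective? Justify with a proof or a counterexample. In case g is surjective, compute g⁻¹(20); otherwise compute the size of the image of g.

28

Computing x^27 mod 46 for each x (by repeated squaring, reducing mod 46 at every step), the values g(0), g(1), …, g(45) are: 0, 1, 32, 13, 12, 43, 2, 17, 16, 31, 42, 5, 18, 27, 38, 7, 6, 21, 26, 11, 10, 37, 22, 23, 24, 9, 36, 35, 20, 25, 40, 39, 8, 19, 28, 41, 4, 15, 30, 29, 44, 3, 34, 33, 14, 45.
Every element of ℤ/46ℤ appears exactly once in this list, so g is a bijection, and in particular surjective.
Since g is surjective, we read off the preimage of 20 from the same table: g(28) = 20, so g⁻¹(20) = 28.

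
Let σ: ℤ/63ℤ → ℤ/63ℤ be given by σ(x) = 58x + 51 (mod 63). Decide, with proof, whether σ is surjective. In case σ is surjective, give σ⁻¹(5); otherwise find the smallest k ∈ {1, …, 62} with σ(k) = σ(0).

By definition, surjectivity means every element of the codomain has a preimage under σ.
Since gcd(58, 63) = 1, 58 is invertible modulo 63. Euclid's algorithm: 63 = 1·58 + 5, 58 = 11·5 + 3, 5 = 1·3 + 2, 3 = 1·2 + 1; back-substituting gives 1 = 25·58 − 23·63, so 58⁻¹ ≡ 25 (mod 63).
Then y ↦ 25(y − 51) is a two-sided inverse to σ, so every y ∈ ℤ/63ℤ has a preimage.
So σ is surjective.
Since σ is surjective, we find σ⁻¹(5): we need 58x ≡ 5 − 51 ≡ 17 (mod 63). Using 58⁻¹ = 25: x ≡ 25·17 = 425 = 6·63 + 47, so x = 47.
Check: σ(47) = 58·47 + 51 = 2777 = 44·63 + 5 ≡ 5 (mod 63).

47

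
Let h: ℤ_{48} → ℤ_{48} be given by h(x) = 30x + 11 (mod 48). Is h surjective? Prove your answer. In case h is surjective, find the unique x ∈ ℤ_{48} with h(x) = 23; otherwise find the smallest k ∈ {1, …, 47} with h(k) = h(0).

8

Recall that h is surjective if every y in the codomain equals h(x) for some x in the domain.
Since gcd(30, 48) = 6, we have 30x ≡ 0 (mod 6) for all x, so h(x) ≡ 5 (mod 6).
But 0 ≢ 5 (mod 6), so 0 ∈ ℤ_{48} has no preimage. So h is not surjective.
Since h is not surjective, we find the least positive k with h(k) = h(0): this means 30k ≡ 0 (mod 48), i.e. 48 ∣ 30k. Since gcd(30, 48) = 6, dividing through by 6 this holds exactly when 8 ∣ 5k, and as gcd(5, 8) = 1, exactly when 8 ∣ k.
The smallest positive such k is 8.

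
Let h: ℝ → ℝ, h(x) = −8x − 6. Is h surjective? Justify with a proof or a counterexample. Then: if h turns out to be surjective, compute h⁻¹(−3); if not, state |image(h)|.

For any y ∈ ℝ, x = (y + 6)/(−8) satisfies h(x) = y.
So h is surjective.
Since h is surjective, we compute h⁻¹(−3) = (−3 + 6)/(−8) = −3/8.

-3/8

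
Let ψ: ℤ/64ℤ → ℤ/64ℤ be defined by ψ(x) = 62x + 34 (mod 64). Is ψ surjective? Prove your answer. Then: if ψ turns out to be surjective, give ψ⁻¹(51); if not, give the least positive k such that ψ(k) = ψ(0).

Since gcd(62, 64) = 2, we have 62x ≡ 0 (mod 2) for all x, so ψ(x) ≡ 0 (mod 2).
But 1 ≢ 0 (mod 2), so 1 ∈ ℤ/64ℤ has no preimage. Hence ψ is not surjective.
Since ψ is not surjective, we find the least positive k with ψ(k) = ψ(0): this means 62k ≡ 0 (mod 64), i.e. 64 ∣ 62k. Since gcd(62, 64) = 2, dividing through by 2 this holds exactly when 32 ∣ 31k, and as gcd(31, 32) = 1, exactly when 32 ∣ k.
The smallest positive such k is 32.

32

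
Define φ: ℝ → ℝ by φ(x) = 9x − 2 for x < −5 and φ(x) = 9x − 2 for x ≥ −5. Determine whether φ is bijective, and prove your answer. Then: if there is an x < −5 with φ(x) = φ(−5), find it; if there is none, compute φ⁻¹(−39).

Both pieces are strictly increasing (slopes 9 and 9), so each is injective on its own interval.
The left piece maps (−∞, −5) onto (−∞, −47); the right piece maps [−5, ∞) onto [−47, ∞).
Since −47 = −47, the images partition ℝ: φ is injective and surjective, hence bijective.
Because the two images are disjoint, no x < −5 has φ(x) = φ(−5), so we compute φ⁻¹(−39): −39 lies in [−47, ∞), so solve 9x − 2 = −39: x = (−39 + 2)/9 = −37/9.

-37/9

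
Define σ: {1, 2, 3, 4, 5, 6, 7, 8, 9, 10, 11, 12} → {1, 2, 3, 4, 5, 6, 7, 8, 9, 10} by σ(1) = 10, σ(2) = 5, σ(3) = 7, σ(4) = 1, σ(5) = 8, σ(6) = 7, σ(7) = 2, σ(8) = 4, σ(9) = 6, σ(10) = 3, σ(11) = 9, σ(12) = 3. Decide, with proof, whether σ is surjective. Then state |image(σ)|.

10

Every element of the codomain has a preimage: 1 = σ(4), 2 = σ(7), 3 = σ(10), 4 = σ(8), 5 = σ(2), 6 = σ(9), 7 = σ(3), 8 = σ(5), 9 = σ(11), 10 = σ(1).
Thus σ is surjective.
The image of σ is {1, 2, 3, 4, 5, 6, 7, 8, 9, 10}, which has 10 elements.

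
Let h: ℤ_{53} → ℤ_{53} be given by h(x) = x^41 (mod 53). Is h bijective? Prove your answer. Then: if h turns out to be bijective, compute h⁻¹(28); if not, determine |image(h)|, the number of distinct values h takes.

Since 53 is prime, the nonzero elements of ℤ_{53} form a cyclic group of order 52.
As gcd(41, 52) = 1, raising to the 41st power is a bijection on this group: if s^41 ≡ t^41 then (st^{−1})^41 = 1, and the only element of order dividing gcd(41, 52) = 1 is 1, so s = t.
With h(0) = 0 this makes h injective on all of ℤ_{53}, hence bijective (finite equal-size domain and codomain). In particular h is bijective.
Since h is bijective, we find the preimage of 28. The inverse of x ↦ x^41 on (ℤ_{53})^× is x ↦ x^33, because 41·33 = 1353 = 26·52 + 1 ≡ 1 (mod 52) and x^{52} = 1 for x ≠ 0 (Fermat). So h⁻¹(28) = 28^33 mod 53.
Repeated squaring mod 53: 28^1 ≡ 28, 28^2 ≡ 28² = 784 ≡ 42, 28^4 ≡ 42² = 1764 ≡ 15, 28^8 ≡ 15² = 225 ≡ 13, 28^16 ≡ 13² = 169 ≡ 10, 28^32 ≡ 10² = 100 ≡ 47. Since 33 = 32 + 1, 28^33 ≡ 47·28: 47·28 = 1316 ≡ 44. So 28^33 ≡ 44 (mod 53).
Hence h⁻¹(28) = 44.

44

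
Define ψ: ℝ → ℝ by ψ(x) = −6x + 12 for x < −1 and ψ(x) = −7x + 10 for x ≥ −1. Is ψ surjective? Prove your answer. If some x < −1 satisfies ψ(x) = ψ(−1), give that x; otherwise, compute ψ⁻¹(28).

-8/3

Both pieces are strictly decreasing (slopes −6 and −7), so each is injective on its own interval.
The left piece maps (−∞, −1) onto (18, ∞); the right piece maps [−1, ∞) onto (−∞, 17].
The union (18, ∞) ∪ (−∞, 17] omits the interval between 18 and 17; in particular 18 has no preimage. So ψ is not surjective.
Because the two images are disjoint, no x < −1 has ψ(x) = ψ(−1), so we compute ψ⁻¹(28): 28 lies in (18, ∞), so solve −6x + 12 = 28: x = (28 − 12)/(−6) = −8/3.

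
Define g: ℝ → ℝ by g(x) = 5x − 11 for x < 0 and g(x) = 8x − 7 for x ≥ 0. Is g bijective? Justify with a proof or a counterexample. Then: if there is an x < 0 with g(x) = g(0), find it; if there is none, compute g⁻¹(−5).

Both pieces are strictly increasing (slopes 5 and 8), so each is injective on its own interval.
The left piece maps (−∞, 0) onto (−∞, −11); the right piece maps [0, ∞) onto [−7, ∞).
The images leave a gap (−11 has no preimage), so g is not surjective, hence not bijective.
Because the two images are disjoint, no x < 0 has g(x) = g(0), so we compute g⁻¹(−5): −5 lies in [−7, ∞), so solve 8x − 7 = −5: x = (−5 + 7)/8 = 1/4.

1/4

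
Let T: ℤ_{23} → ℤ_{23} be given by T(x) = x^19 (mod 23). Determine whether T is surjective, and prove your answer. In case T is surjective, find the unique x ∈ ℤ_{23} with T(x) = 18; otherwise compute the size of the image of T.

6

Since 23 is prime, the nonzero elements of ℤ_{23} form a cyclic group of order 22.
As gcd(19, 22) = 1, raising to the 19th power is a bijection on this group: if x_1^19 ≡ x_2^19 then (x_1x_2^{−1})^19 = 1, and the only element of order dividing gcd(19, 22) = 1 is 1, so x_1 = x_2.
With T(0) = 0 this makes T injective on all of ℤ_{23}, hence bijective (finite equal-size domain and codomain). In particular T is surjective.
Since T is surjective, we find the preimage of 18. The inverse of x ↦ x^19 on (ℤ_{23})^× is x ↦ x^7, because 19·7 = 133 = 6·22 + 1 ≡ 1 (mod 22) and x^{22} = 1 for x ≠ 0 (Fermat). So T⁻¹(18) = 18^7 mod 23.
Repeated squaring mod 23: 18^1 ≡ 18, 18^2 ≡ 18² = 324 ≡ 2, 18^4 ≡ 2² = 4. Since 7 = 4 + 2 + 1, 18^7 ≡ 4·2·18: 4·2 = 8, then 8·18 = 144 ≡ 6. So 18^7 ≡ 6 (mod 23).
Hence T⁻¹(18) = 6.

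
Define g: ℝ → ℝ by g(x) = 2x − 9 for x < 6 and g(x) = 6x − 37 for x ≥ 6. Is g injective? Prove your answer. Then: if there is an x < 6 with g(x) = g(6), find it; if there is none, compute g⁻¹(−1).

Both pieces are strictly increasing (slopes 2 and 6), so each is injective on its own interval.
The left piece maps (−∞, 6) onto (−∞, 3); the right piece maps [6, ∞) onto [−1, ∞).
These images overlap. In particular g(6) = −1 (right piece), and solving 2x − 9 = −1 on the left piece gives x = 4 < 6.
So g(4) = g(6) with 4 ≠ 6, and g is not injective. This x = 4 is the requested value below 6.

4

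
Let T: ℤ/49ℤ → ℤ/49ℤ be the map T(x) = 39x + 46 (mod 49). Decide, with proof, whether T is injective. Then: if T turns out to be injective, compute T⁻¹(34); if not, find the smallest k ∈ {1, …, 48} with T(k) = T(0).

11

By definition, injectivity means: for all a, b in the domain, T(a) = T(b) implies a = b.
If T(a) = T(b), then 39a ≡ 39b (mod 49). Because gcd(39, 49) = 1, we may cancel 39 to get a ≡ b (mod 49).
Hence T is injective.
We now compute 39⁻¹ mod 49 explicitly. Euclid's algorithm: 49 = 1·39 + 10, 39 = 3·10 + 9, 10 = 1·9 + 1; back-substituting gives 1 = 44·39 − 35·49, so 39⁻¹ ≡ 44 (mod 49).
Since T is injective, we find T⁻¹(34): we need 39x ≡ 34 − 46 ≡ 37 (mod 49). Using 39⁻¹ = 44: x ≡ 44·37 = 1628 = 33·49 + 11, so x = 11.
Check: T(11) = 39·11 + 46 = 475 = 9·49 + 34 ≡ 34 (mod 49).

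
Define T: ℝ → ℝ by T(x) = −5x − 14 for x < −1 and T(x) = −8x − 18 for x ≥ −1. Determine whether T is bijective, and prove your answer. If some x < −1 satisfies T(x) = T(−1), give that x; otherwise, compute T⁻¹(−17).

-1/8

Both pieces are strictly decreasing (slopes −5 and −8), so each is injective on its own interval.
The left piece maps (−∞, −1) onto (−9, ∞); the right piece maps [−1, ∞) onto (−∞, −10].
The images leave a gap (−9 has no preimage), so T is not surjective, hence not bijective.
Because the two images are disjoint, no x < −1 has T(x) = T(−1), so we compute T⁻¹(−17): −17 lies in (−∞, −10], so solve −8x − 18 = −17: x = (−17 + 18)/(−8) = −1/8.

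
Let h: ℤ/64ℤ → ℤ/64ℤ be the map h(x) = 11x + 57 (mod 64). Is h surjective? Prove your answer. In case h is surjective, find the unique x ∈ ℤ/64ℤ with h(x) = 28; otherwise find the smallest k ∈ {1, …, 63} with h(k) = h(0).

Recall: surjectivity means every element of the codomain has a preimage under h.
Since gcd(11, 64) = 1, 11 is invertible modulo 64. Euclid's algorithm: 64 = 5·11 + 9, 11 = 1·9 + 2, 9 = 4·2 + 1; back-substituting gives 1 = 35·11 − 6·64, so 11⁻¹ ≡ 35 (mod 64).
Then y ↦ 35(y − 57) is a two-sided inverse to h, so every y ∈ ℤ/64ℤ has a preimage.
Therefore h is surjective.
Since h is surjective, we find h⁻¹(28): we need 11x ≡ 28 − 57 ≡ 35 (mod 64). Using 11⁻¹ = 35: x ≡ 35·35 = 1225 = 19·64 + 9, so x = 9.
Check: h(9) = 11·9 + 57 = 156 = 2·64 + 28 ≡ 28 (mod 64).

9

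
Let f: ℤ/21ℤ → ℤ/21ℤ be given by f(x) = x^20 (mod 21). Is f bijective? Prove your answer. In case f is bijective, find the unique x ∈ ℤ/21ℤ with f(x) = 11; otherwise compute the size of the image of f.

f(2): Repeated squaring mod 21: 2^1 ≡ 2, 2^2 ≡ 2² = 4, 2^4 ≡ 4² = 16, 2^8 ≡ 16² = 256 ≡ 4, 2^16 ≡ 4² = 16. Since 20 = 16 + 4, 2^20 ≡ 16·16: 16·16 = 256 ≡ 4. So 2^20 ≡ 4 (mod 21).
f(5): Repeated squaring mod 21: 5^1 ≡ 5, 5^2 ≡ 5² = 25 ≡ 4, 5^4 ≡ 4² = 16, 5^8 ≡ 16² = 256 ≡ 4, 5^16 ≡ 4² = 16. Since 20 = 16 + 4, 5^20 ≡ 16·16: 16·16 = 256 ≡ 4. So 5^20 ≡ 4 (mod 21).
So f(2) = f(5) = 4 while 2 ≠ 5, hence f is not injective, hence not bijective.
Since f is not bijective, we determine |image(f)|. Computing x^20 mod 21 for each x (by repeated squaring, reducing mod 21 at every step), the values f(0), f(1), …, f(20) are: 0, 1, 4, 9, 16, 4, 15, 7, 1, 18, 16, 16, 18, 1, 7, 15, 4, 16, 9, 4, 1.
The distinct values are {0, 1, 4, 7, 9, 15, 16, 18}; there are 8 of them.

8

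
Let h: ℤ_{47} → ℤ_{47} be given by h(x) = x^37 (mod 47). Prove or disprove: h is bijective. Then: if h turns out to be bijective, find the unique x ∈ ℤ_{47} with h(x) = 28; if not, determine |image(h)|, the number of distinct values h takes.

Since 47 is prime, the nonzero elements of ℤ_{47} form a cyclic group of order 46.
As gcd(37, 46) = 1, raising to the 37th power is a bijection on this group: if x_1^37 ≡ x_2^37 then (x_1x_2^{−1})^37 = 1, and the only element of order dividing gcd(37, 46) = 1 is 1, so x_1 = x_2.
With h(0) = 0 this makes h injective on all of ℤ_{47}, hence bijective (finite equal-size domain and codomain). In particular h is bijective.
Since h is bijective, we find the preimage of 28. The inverse of x ↦ x^37 on (ℤ_{47})^× is x ↦ x^5, because 37·5 = 185 = 4·46 + 1 ≡ 1 (mod 46) and x^{46} = 1 for x ≠ 0 (Fermat). So h⁻¹(28) = 28^5 mod 47.
Repeated squaring mod 47: 28^1 ≡ 28, 28^2 ≡ 28² = 784 ≡ 32, 28^4 ≡ 32² = 1024 ≡ 37. Since 5 = 4 + 1, 28^5 ≡ 37·28: 37·28 = 1036 ≡ 2. So 28^5 ≡ 2 (mod 47).
Hence h⁻¹(28) = 2.

2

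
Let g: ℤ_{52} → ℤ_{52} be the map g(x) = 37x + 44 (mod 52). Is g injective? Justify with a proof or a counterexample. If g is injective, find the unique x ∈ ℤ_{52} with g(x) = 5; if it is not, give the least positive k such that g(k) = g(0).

Suppose g(u) = g(v) in ℤ_{52}. Then 37u + 44 ≡ 37v + 44 (mod 52), so 37(u − v) ≡ 0 (mod 52).
Since gcd(37, 52) = 1, 37 is invertible modulo 52, hence u − v ≡ 0 (mod 52), i.e. u = v.
Hence g is injective.
We now compute 37⁻¹ mod 52 explicitly. Euclid's algorithm: 52 = 1·37 + 15, 37 = 2·15 + 7, 15 = 2·7 + 1; back-substituting gives 1 = 45·37 − 32·52, so 37⁻¹ ≡ 45 (mod 52).
Since g is injective, we find g⁻¹(5): we need 37x ≡ 5 − 44 ≡ 13 (mod 52). Using 37⁻¹ = 45: x ≡ 45·13 = 585 = 11·52 + 13, so x = 13.
Check: g(13) = 37·13 + 44 = 525 = 10·52 + 5 ≡ 5 (mod 52).

13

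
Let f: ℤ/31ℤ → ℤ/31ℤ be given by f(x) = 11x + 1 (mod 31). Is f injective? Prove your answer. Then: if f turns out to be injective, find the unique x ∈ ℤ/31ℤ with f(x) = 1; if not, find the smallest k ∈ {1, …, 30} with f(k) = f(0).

0

If f(a) = f(b), then 11a ≡ 11b (mod 31). Because gcd(11, 31) = 1, we may cancel 11 to get a ≡ b (mod 31).
So f is injective.
We now compute 11⁻¹ mod 31 explicitly. Euclid's algorithm: 31 = 2·11 + 9, 11 = 1·9 + 2, 9 = 4·2 + 1; back-substituting gives 1 = 17·11 − 6·31, so 11⁻¹ ≡ 17 (mod 31).
Since f is injective, we compute f⁻¹(1): solve 11x + 1 ≡ 1 (mod 31), i.e. 11x ≡ 0 (mod 31).
Multiplying by 11⁻¹ = 17 gives x ≡ 17·0 = 0 ≡ 0 (mod 31).
Check: f(0) = 11·0 + 1 = 1 ≡ 1 (mod 31).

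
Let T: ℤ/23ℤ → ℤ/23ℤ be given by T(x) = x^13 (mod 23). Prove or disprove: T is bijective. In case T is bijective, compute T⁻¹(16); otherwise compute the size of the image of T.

4

Since 23 is prime, the nonzero elements of ℤ/23ℤ form a cyclic group of order 22.
As gcd(13, 22) = 1, raising to the 13th power is a bijection on this group: if x_1^13 ≡ x_2^13 then (x_1x_2^{−1})^13 = 1, and the only element of order dividing gcd(13, 22) = 1 is 1, so x_1 = x_2.
With T(0) = 0 this makes T injective on all of ℤ/23ℤ, hence bijective (finite equal-size domain and codomain). In particular T is bijective.
Since T is bijective, we find the preimage of 16. The inverse of x ↦ x^13 on (ℤ/23ℤ)^× is x ↦ x^17, because 13·17 = 221 = 10·22 + 1 ≡ 1 (mod 22) and x^{22} = 1 for x ≠ 0 (Fermat). So T⁻¹(16) = 16^17 mod 23.
Repeated squaring mod 23: 16^1 ≡ 16, 16^2 ≡ 16² = 256 ≡ 3, 16^4 ≡ 3² = 9, 16^8 ≡ 9² = 81 ≡ 12, 16^16 ≡ 12² = 144 ≡ 6. Since 17 = 16 + 1, 16^17 ≡ 6·16: 6·16 = 96 ≡ 4. So 16^17 ≡ 4 (mod 23).
Hence T⁻¹(16) = 4.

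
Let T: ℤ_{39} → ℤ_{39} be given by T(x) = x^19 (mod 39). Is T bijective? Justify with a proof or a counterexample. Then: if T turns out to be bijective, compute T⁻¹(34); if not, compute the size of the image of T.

Computing x^19 mod 39 for each x (by repeated squaring, reducing mod 39 at every step), the values T(0), T(1), …, T(38) are: 0, 1, 11, 3, 4, 8, 33, 19, 5, 9, 10, 2, 12, 13, 14, 24, 16, 17, 21, 7, 32, 18, 22, 23, 15, 25, 26, 27, 37, 29, 30, 34, 20, 6, 31, 35, 36, 28, 38.
Every element of ℤ_{39} appears exactly once in this list, so T is a bijection, and in particular bijective.
Since T is bijective, we read off the preimage of 34 from the same table: T(31) = 34, so T⁻¹(34) = 31.

31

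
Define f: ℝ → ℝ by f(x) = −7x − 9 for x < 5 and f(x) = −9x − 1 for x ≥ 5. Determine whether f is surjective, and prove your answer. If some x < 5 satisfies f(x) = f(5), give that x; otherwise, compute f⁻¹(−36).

Both pieces are strictly decreasing (slopes −7 and −9), so each is injective on its own interval.
The left piece maps (−∞, 5) onto (−44, ∞); the right piece maps [5, ∞) onto (−∞, −46].
The union (−44, ∞) ∪ (−∞, −46] omits the interval between −44 and −46; in particular −44 has no preimage. So f is not surjective.
Because the two images are disjoint, no x < 5 has f(x) = f(5), so we compute f⁻¹(−36): −36 lies in (−44, ∞), so solve −7x − 9 = −36: x = (−36 + 9)/(−7) = 27/7.

27/7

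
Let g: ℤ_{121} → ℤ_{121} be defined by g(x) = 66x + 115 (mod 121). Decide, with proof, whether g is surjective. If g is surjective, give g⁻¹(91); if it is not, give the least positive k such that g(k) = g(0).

Since gcd(66, 121) = 11, we have 66x ≡ 0 (mod 11) for all x, so g(x) ≡ 5 (mod 11).
But 0 ≢ 5 (mod 11), so 0 ∈ ℤ_{121} has no preimage. Hence g is not surjective.
Since g is not surjective, we find the least positive k with g(k) = g(0): this means 66k ≡ 0 (mod 121), i.e. 121 ∣ 66k. Since gcd(66, 121) = 11, dividing through by 11 this holds exactly when 11 ∣ 6k, and as gcd(6, 11) = 1, exactly when 11 ∣ k.
The smallest positive such k is 11.

11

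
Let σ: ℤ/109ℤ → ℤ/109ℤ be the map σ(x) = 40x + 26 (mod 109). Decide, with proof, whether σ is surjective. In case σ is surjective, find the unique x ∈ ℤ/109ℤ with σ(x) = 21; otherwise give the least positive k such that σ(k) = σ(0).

68

Since gcd(40, 109) = 1, 40 is invertible modulo 109. Euclid's algorithm: 109 = 2·40 + 29, 40 = 1·29 + 11, 29 = 2·11 + 7, 11 = 1·7 + 4, 7 = 1·4 + 3, 4 = 1·3 + 1; back-substituting gives 1 = 30·40 − 11·109, so 40⁻¹ ≡ 30 (mod 109).
For any y ∈ ℤ/109ℤ, x = 30(y − 26) mod 109 satisfies σ(x) = 40·30(y − 26) + 26 ≡ y (since 40·30 ≡ 1 mod 109). So every y has a preimage.
So σ is surjective.
Since σ is surjective, we compute σ⁻¹(21): solve 40x + 26 ≡ 21 (mod 109), i.e. 40x ≡ 104 (mod 109).
Multiplying by 40⁻¹ = 30 gives x ≡ 30·104 = 3120 = 28·109 + 68 ≡ 68 (mod 109).
Check: σ(68) = 40·68 + 26 = 2746 = 25·109 + 21 ≡ 21 (mod 109).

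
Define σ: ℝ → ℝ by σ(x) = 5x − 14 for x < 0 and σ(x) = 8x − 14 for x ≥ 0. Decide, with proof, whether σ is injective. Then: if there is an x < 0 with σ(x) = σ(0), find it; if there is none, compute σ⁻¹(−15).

Both pieces are strictly increasing (slopes 5 and 8), so each is injective on its own interval.
The left piece maps (−∞, 0) onto (−∞, −14); the right piece maps [0, ∞) onto [−14, ∞).
These images are disjoint, so no value is attained by both pieces. Thus σ is injective.
Because the two images are disjoint, no x < 0 has σ(x) = σ(0), so we compute σ⁻¹(−15): −15 lies in (−∞, −14), so solve 5x − 14 = −15: x = (−15 + 14)/5 = −1/5.

-1/5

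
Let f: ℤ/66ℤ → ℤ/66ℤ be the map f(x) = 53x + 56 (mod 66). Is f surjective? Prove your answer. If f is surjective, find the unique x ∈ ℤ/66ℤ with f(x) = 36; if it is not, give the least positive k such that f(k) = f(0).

32

Recall: surjectivity means every element of the codomain has a preimage under f.
Since gcd(53, 66) = 1, 53 is invertible modulo 66. Euclid's algorithm: 66 = 1·53 + 13, 53 = 4·13 + 1; back-substituting gives 1 = 5·53 − 4·66, so 53⁻¹ ≡ 5 (mod 66).
Then y ↦ 5(y − 56) is a two-sided inverse to f, so every y ∈ ℤ/66ℤ has a preimage.
Hence f is surjective.
Since f is surjective, we compute f⁻¹(36): solve 53x + 56 ≡ 36 (mod 66), i.e. 53x ≡ 46 (mod 66).
Multiplying by 53⁻¹ = 5 gives x ≡ 5·46 = 230 = 3·66 + 32 ≡ 32 (mod 66).
Check: f(32) = 53·32 + 56 = 1752 = 26·66 + 36 ≡ 36 (mod 66).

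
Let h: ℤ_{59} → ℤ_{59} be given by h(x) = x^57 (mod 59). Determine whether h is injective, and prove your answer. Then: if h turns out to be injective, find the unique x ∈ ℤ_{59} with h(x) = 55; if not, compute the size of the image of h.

Since 59 is prime, the nonzero elements of ℤ_{59} form a cyclic group of order 58.
As gcd(57, 58) = 1, raising to the 57th power is a bijection on this group: if s^57 ≡ t^57 then (st^{−1})^57 = 1, and the only element of order dividing gcd(57, 58) = 1 is 1, so s = t.
With h(0) = 0 this makes h injective on all of ℤ_{59}, hence bijective (finite equal-size domain and codomain). In particular h is injective.
Since h is injective, we find the preimage of 55. The inverse of x ↦ x^57 on (ℤ_{59})^× is x ↦ x^57, because 57·57 = 3249 = 56·58 + 1 ≡ 1 (mod 58) and x^{58} = 1 for x ≠ 0 (Fermat). So h⁻¹(55) = 55^57 mod 59.
Repeated squaring mod 59: 55^1 ≡ 55, 55^2 ≡ 55² = 3025 ≡ 16, 55^4 ≡ 16² = 256 ≡ 20, 55^8 ≡ 20² = 400 ≡ 46, 55^16 ≡ 46² = 2116 ≡ 51, 55^32 ≡ 51² = 2601 ≡ 5. Since 57 = 32 + 16 + 8 + 1, 55^57 ≡ 5·51·46·55: 5·51 = 255 ≡ 19, then 19·46 = 874 ≡ 48, then 48·55 = 2640 ≡ 44. So 55^57 ≡ 44 (mod 59).
Hence h⁻¹(55) = 44.

44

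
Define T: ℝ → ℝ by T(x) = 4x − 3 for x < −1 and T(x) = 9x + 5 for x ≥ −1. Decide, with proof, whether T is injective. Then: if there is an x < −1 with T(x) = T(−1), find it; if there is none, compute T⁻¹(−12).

-9/4

Both pieces are strictly increasing (slopes 4 and 9), so each is injective on its own interval.
The left piece maps (−∞, −1) onto (−∞, −7); the right piece maps [−1, ∞) onto [−4, ∞).
These images are disjoint, so no value is attained by both pieces. Thus T is injective.
Because the two images are disjoint, no x < −1 has T(x) = T(−1), so we compute T⁻¹(−12): −12 lies in (−∞, −7), so solve 4x − 3 = −12: x = (−12 + 3)/4 = −9/4.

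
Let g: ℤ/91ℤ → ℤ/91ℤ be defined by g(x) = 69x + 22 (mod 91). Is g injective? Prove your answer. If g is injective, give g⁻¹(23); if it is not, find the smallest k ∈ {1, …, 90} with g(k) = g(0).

62

By definition, g is injective if g(a) = g(b) implies a = b.
Suppose g(a) = g(b) in ℤ/91ℤ. Then 69a + 22 ≡ 69b + 22 (mod 91), so 69(a − b) ≡ 0 (mod 91).
Since gcd(69, 91) = 1, 69 is invertible modulo 91, so a − b ≡ 0 (mod 91), i.e. a = b.
So g is injective.
We now compute 69⁻¹ mod 91 explicitly. Euclid's algorithm: 91 = 1·69 + 22, 69 = 3·22 + 3, 22 = 7·3 + 1; back-substituting gives 1 = 62·69 − 47·91, so 69⁻¹ ≡ 62 (mod 91).
Since g is injective, we find g⁻¹(23): we need 69x ≡ 23 − 22 ≡ 1 (mod 91). Using 69⁻¹ = 62: x ≡ 62·1 = 62, so x = 62.
Check: g(62) = 69·62 + 22 = 4300 = 47·91 + 23 ≡ 23 (mod 91).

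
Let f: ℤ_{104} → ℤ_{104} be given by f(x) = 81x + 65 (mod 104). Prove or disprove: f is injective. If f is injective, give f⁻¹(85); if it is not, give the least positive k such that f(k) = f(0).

Recall: f is injective when f(a) = f(b) forces a = b.
Suppose f(a) = f(b) in ℤ_{104}. Then 81a + 65 ≡ 81b + 65 (mod 104), so 81(a − b) ≡ 0 (mod 104).
Since gcd(81, 104) = 1, 81 is invertible modulo 104, therefore a − b ≡ 0 (mod 104), i.e. a = b.
Hence f is injective.
We now compute 81⁻¹ mod 104 explicitly. Euclid's algorithm: 104 = 1·81 + 23, 81 = 3·23 + 12, 23 = 1·12 + 11, 12 = 1·11 + 1; back-substituting gives 1 = 9·81 − 7·104, so 81⁻¹ ≡ 9 (mod 104).
Since f is injective, we find f⁻¹(85): we need 81x ≡ 85 − 65 ≡ 20 (mod 104). Using 81⁻¹ = 9: x ≡ 9·20 = 180 = 1·104 + 76, so x = 76.
Check: f(76) = 81·76 + 65 = 6221 = 59·104 + 85 ≡ 85 (mod 104).

76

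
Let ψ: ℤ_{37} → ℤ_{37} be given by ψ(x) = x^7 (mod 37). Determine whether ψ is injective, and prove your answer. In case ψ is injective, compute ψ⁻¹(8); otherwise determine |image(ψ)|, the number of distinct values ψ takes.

Since 37 is prime, the nonzero elements of ℤ_{37} form a cyclic group of order 36.
As gcd(7, 36) = 1, raising to the 7th power is a bijection on this group: if a^7 ≡ b^7 then (ab^{−1})^7 = 1, and the only element of order dividing gcd(7, 36) = 1 is 1, so a = b.
With ψ(0) = 0 this makes ψ injective on all of ℤ_{37}, hence bijective (finite equal-size domain and codomain). In particular ψ is injective.
Since ψ is injective, we find the preimage of 8. The inverse of x ↦ x^7 on (ℤ_{37})^× is x ↦ x^31, because 7·31 = 217 = 6·36 + 1 ≡ 1 (mod 36) and x^{36} = 1 for x ≠ 0 (Fermat). So ψ⁻¹(8) = 8^31 mod 37.
Repeated squaring mod 37: 8^1 ≡ 8, 8^2 ≡ 8² = 64 ≡ 27, 8^4 ≡ 27² = 729 ≡ 26, 8^8 ≡ 26² = 676 ≡ 10, 8^16 ≡ 10² = 100 ≡ 26. Since 31 = 16 + 8 + 4 + 2 + 1, 8^31 ≡ 26·10·26·27·8: 26·10 = 260 ≡ 1, then 1·26 = 26, then 26·27 = 702 ≡ 36, then 36·8 = 288 ≡ 29. So 8^31 ≡ 29 (mod 37).
Hence ψ⁻¹(8) = 29.

29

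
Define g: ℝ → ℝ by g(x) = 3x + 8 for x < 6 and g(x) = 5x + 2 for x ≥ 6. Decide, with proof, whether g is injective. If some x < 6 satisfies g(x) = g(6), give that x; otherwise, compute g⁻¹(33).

Both pieces are strictly increasing (slopes 3 and 5), so each is injective on its own interval.
The left piece maps (−∞, 6) onto (−∞, 26); the right piece maps [6, ∞) onto [32, ∞).
These images are disjoint, so no value is attained by both pieces. Thus g is injective.
Because the two images are disjoint, no x < 6 has g(x) = g(6), so we compute g⁻¹(33): 33 lies in [32, ∞), so solve 5x + 2 = 33: x = (33 − 2)/5 = 31/5.

31/5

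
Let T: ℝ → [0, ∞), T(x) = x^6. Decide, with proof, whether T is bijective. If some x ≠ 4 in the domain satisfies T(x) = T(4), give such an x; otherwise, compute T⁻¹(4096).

-4

T(4) = 4096 = (−4)^6 = T(−4) (since 6 is even), with 4 ≠ −4. So T is not injective, hence not bijective.
For the follow-up, such an x exists: taking x = −4 ∈ ℝ gives T(−4) = 4096 = T(4) with −4 ≠ 4.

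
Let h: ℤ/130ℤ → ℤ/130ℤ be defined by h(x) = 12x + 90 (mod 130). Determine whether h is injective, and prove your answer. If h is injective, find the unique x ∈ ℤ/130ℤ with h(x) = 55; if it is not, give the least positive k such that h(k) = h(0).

We have gcd(12, 130) = 2 > 1. Taking u = 0 and v = 65: h(0) = 90 and h(65) = 12·65 + 90 = 870 ≡ 90 (mod 130).
So h(0) = h(65) while 0 ≠ 65, therefore h is not injective.
Since h is not injective, we find the least positive k with h(k) = h(0): this means 12k ≡ 0 (mod 130), i.e. 130 ∣ 12k. Since gcd(12, 130) = 2, dividing through by 2 this holds exactly when 65 ∣ 6k, and as gcd(6, 65) = 1, exactly when 65 ∣ k.
The smallest positive such k is 65.

65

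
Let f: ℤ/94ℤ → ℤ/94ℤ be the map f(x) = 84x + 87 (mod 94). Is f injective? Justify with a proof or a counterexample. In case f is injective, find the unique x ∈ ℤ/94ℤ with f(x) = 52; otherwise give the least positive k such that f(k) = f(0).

47

Recall that f is injective if f(a) = f(b) implies a = b.
We have gcd(84, 94) = 2 > 1. Taking a = 0 and b = 47: f(0) = 87 and f(47) = 84·47 + 87 = 4035 ≡ 87 (mod 94).
So f(0) = f(47) while 0 ≠ 47, so f is not injective.
Since f is not injective, we find the least positive k with f(k) = f(0): this means 84k ≡ 0 (mod 94), i.e. 94 ∣ 84k. Since gcd(84, 94) = 2, dividing through by 2 this holds exactly when 47 ∣ 42k, and as gcd(42, 47) = 1, exactly when 47 ∣ k.
The smallest positive such k is 47.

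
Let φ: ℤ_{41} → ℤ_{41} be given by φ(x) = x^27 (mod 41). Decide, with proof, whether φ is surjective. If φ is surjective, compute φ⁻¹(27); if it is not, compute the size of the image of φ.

Since 41 is prime, the nonzero elements of ℤ_{41} form a cyclic group of order 40.
As gcd(27, 40) = 1, raising to the 27th power is a bijection on this group: if a^27 ≡ b^27 then (ab^{−1})^27 = 1, and the only element of order dividing gcd(27, 40) = 1 is 1, so a = b.
With φ(0) = 0 this makes φ injective on all of ℤ_{41}, hence bijective (finite equal-size domain and codomain). In particular φ is surjective.
Since φ is surjective, we find the preimage of 27. The inverse of x ↦ x^27 on (ℤ_{41})^× is x ↦ x^3, because 27·3 = 81 = 2·40 + 1 ≡ 1 (mod 40) and x^{40} = 1 for x ≠ 0 (Fermat). So φ⁻¹(27) = 27^3 mod 41.
Repeated squaring mod 41: 27^1 ≡ 27, 27^2 ≡ 27² = 729 ≡ 32. Since 3 = 2 + 1, 27^3 ≡ 32·27: 32·27 = 864 ≡ 3. So 27^3 ≡ 3 (mod 41).
Hence φ⁻¹(27) = 3.

3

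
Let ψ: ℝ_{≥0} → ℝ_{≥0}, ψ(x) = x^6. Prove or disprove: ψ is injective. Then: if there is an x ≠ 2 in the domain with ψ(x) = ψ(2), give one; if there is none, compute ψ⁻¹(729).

On ℝ_{≥0}, x ↦ x^6 is strictly increasing, so ψ(u) = ψ(v) forces u = v. So ψ is injective.
Since x ↦ x^6 is strictly increasing on ℝ_{≥0}, it is injective there, so no x ≠ 2 in the domain has ψ(x) = ψ(2). We therefore compute ψ⁻¹(729) = 729^{1/6} = 3 (indeed 3^6 = 729).

3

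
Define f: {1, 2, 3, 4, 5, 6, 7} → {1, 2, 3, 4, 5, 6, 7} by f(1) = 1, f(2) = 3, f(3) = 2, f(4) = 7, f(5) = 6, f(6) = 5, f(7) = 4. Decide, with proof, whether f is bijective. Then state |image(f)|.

The values 1, 3, 2, 7, 6, 5, 4 are a permutation of {1, 2, 3, 4, 5, 6, 7}: each element appears exactly once.
So f is injective and surjective, hence bijective.
The image of f is {1, 2, 3, 4, 5, 6, 7}, which has 7 elements.

7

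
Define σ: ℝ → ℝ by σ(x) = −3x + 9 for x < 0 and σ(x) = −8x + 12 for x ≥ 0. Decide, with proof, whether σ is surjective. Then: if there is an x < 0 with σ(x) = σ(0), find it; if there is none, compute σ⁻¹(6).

-1

Both pieces are strictly decreasing (slopes −3 and −8), so each is injective on its own interval.
The left piece maps (−∞, 0) onto (9, ∞); the right piece maps [0, ∞) onto (−∞, 12].
The union (9, ∞) ∪ (−∞, 12] covers ℝ, so σ is surjective.
For the follow-up: the images overlap, so an x < 0 with σ(x) = σ(0) exists. σ(0) = 12; solving −3x + 9 = 12 for x < 0 gives x = (12 − 9)/(−3) = −1.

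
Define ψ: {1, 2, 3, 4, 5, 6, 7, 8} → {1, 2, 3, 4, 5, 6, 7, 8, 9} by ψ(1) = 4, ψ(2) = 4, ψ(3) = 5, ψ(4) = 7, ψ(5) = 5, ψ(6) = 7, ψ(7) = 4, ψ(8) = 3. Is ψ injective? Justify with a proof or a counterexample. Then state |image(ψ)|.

ψ(1) = 4 = ψ(2) with 1 ≠ 2, so ψ is not injective.
The image of ψ is {3, 4, 5, 7}, which has 4 elements.

4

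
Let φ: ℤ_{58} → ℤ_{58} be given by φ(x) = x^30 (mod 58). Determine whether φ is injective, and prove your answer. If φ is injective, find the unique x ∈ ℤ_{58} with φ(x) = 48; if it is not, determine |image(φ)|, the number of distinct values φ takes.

φ(28): Repeated squaring mod 58: 28^1 ≡ 28, 28^2 ≡ 28² = 784 ≡ 30, 28^4 ≡ 30² = 900 ≡ 30, 28^8 ≡ 30² = 900 ≡ 30, 28^16 ≡ 30² = 900 ≡ 30. Since 30 = 16 + 8 + 4 + 2, 28^30 ≡ 30·30·30·30: 30·30 = 900 ≡ 30, then 30·30 = 900 ≡ 30, then 30·30 = 900 ≡ 30. So 28^30 ≡ 30 (mod 58).
φ(30): Repeated squaring mod 58: 30^1 ≡ 30, 30^2 ≡ 30² = 900 ≡ 30, 30^4 ≡ 30² = 900 ≡ 30, 30^8 ≡ 30² = 900 ≡ 30, 30^16 ≡ 30² = 900 ≡ 30. Since 30 = 16 + 8 + 4 + 2, 30^30 ≡ 30·30·30·30: 30·30 = 900 ≡ 30, then 30·30 = 900 ≡ 30, then 30·30 = 900 ≡ 30. So 30^30 ≡ 30 (mod 58).
So φ(28) = φ(30) = 30 while 28 ≠ 30, thus φ is not injective.
Since φ is not injective, we determine |image(φ)|. Computing x^30 mod 58 for each x (by repeated squaring, reducing mod 58 at every step), the values φ(0), φ(1), …, φ(57) are: 0, 1, 4, 9, 16, 25, 36, 49, 6, 23, 42, 5, 28, 53, 22, 51, 24, 57, 34, 13, 52, 35, 20, 7, 54, 45, 38, 33, 30, 29, 30, 33, 38, 45, 54, 7, 20, 35, 52, 13, 34, 57, 24, 51, 22, 53, 28, 5, 42, 23, 6, 49, 36, 25, 16, 9, 4, 1.
The distinct values are {0, 1, 4, 5, 6, 7, 9, 13, 16, 20, 22, 23, 24, 25, 28, 29, 30, 33, 34, 35, 36, 38, 42, 45, 49, 51, 52, 53, 54, 57}; there are 30 of them.

30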